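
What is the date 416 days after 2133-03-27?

May 17, 2134

Adding 416 days from March 27, 2133.
March has 31 days, so 31 − 27 = 4 days remain after March 27, 2133; 416 − 4 = 412 left.
April 2133 has 30 days: 412 − 30 = 382 left.
May 2133 has 31 days: 382 − 31 = 351 left.
June 2133 has 30 days: 351 − 30 = 321 left.
July 2133 has 31 days: 321 − 31 = 290 left.
August 2133 has 31 days: 290 − 31 = 259 left.
September 2133 has 30 days: 259 − 30 = 229 left.
October 2133 has 31 days: 229 − 31 = 198 left.
November 2133 has 30 days: 198 − 30 = 168 left.
December 2133 has 31 days: 168 − 31 = 137 left.
January 2134 has 31 days: 137 − 31 = 106 left.
February 2134 has 28 days (2134 is not a leap year): 106 − 28 = 78 left.
March 2134 has 31 days: 78 − 31 = 47 left.
April 2134 has 30 days: 47 − 30 = 17 left.
17 days into May 2134 → May 17, 2134.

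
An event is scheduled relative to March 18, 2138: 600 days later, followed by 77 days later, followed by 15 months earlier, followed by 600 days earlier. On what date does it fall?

Adding 600 days from March 18, 2138:
March has 31 days, so 31 − 18 = 13 days remain after March 18, 2138; 600 − 13 = 587 left.
April 2138 has 30 days: 587 − 30 = 557 left.
May 2138 has 31 days: 557 − 31 = 526 left.
June 2138 has 30 days: 526 − 30 = 496 left.
July 2138 has 31 days: 496 − 31 = 465 left.
August 2138 has 31 days: 465 − 31 = 434 left.
September 2138 has 30 days: 434 − 30 = 404 left.
October 2138 has 31 days: 404 − 31 = 373 left.
November 2138 has 30 days: 373 − 30 = 343 left.
December 2138 has 31 days: 343 − 31 = 312 left.
January 2139 has 31 days: 312 − 31 = 281 left.
February 2139 has 28 days (2139 is not a leap year): 281 − 28 = 253 left.
March 2139 has 31 days: 253 − 31 = 222 left.
April 2139 has 30 days: 222 − 30 = 192 left.
May 2139 has 31 days: 192 − 31 = 161 left.
June 2139 has 30 days: 161 − 30 = 131 left.
July 2139 has 31 days: 131 − 31 = 100 left.
August 2139 has 31 days: 100 − 31 = 69 left.
September 2139 has 30 days: 69 − 30 = 39 left.
October 2139 has 31 days: 39 − 31 = 8 left.
8 days into November 2139 → November 8, 2139.
Adding 77 days from November 8, 2139:
November has 30 days, so 30 − 8 = 22 days remain after November 8, 2139; 77 − 22 = 55 left.
December 2139 has 31 days: 55 − 31 = 24 left.
24 days into January 2140 → January 24, 2140.
Subtracting 15 months from January 24, 2140:
month 1 − 15 = -14, which is month 10 of year 2138 → October 2138.
Day 24 is valid in October, giving October 24, 2138.
Going back 600 days from October 24, 2138:
Going back 24 days from October 24, 2138 reaches the end of the previous month; 600 − 24 = 576 left.
September 2138 has 30 days: 576 − 30 = 546 left.
August 2138 has 31 days: 546 − 31 = 515 left.
July 2138 has 31 days: 515 − 31 = 484 left.
June 2138 has 30 days: 484 − 30 = 454 left.
May 2138 has 31 days: 454 − 31 = 423 left.
April 2138 has 30 days: 423 − 30 = 393 left.
March 2138 has 31 days: 393 − 31 = 362 left.
February 2138 has 28 days (2138 is not a leap year): 362 − 28 = 334 left.
January 2138 has 31 days: 334 − 31 = 303 left.
December 2137 has 31 days: 303 − 31 = 272 left.
November 2137 has 30 days: 272 − 30 = 242 left.
October 2137 has 31 days: 242 − 31 = 211 left.
September 2137 has 30 days: 211 − 30 = 181 left.
August 2137 has 31 days: 181 − 31 = 150 left.
July 2137 has 31 days: 150 − 31 = 119 left.
June 2137 has 30 days: 119 − 30 = 89 left.
May 2137 has 31 days: 89 − 31 = 58 left.
April 2137 has 30 days: 58 − 30 = 28 left.
March 2137 has 31 days; 31 − 28 = 3 → March 3, 2137.

March 3, 2137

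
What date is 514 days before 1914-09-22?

April 26, 1913

Counting back 514 days from September 22, 1914.
Going back 22 days from September 22, 1914 reaches the end of the previous month; 514 − 22 = 492 left.
August 1914 has 31 days: 492 − 31 = 461 left.
July 1914 has 31 days: 461 − 31 = 430 left.
June 1914 has 30 days: 430 − 30 = 400 left.
May 1914 has 31 days: 400 − 31 = 369 left.
April 1914 has 30 days: 369 − 30 = 339 left.
March 1914 has 31 days: 339 − 31 = 308 left.
February 1914 has 28 days (1914 is not a leap year): 308 − 28 = 280 left.
January 1914 has 31 days: 280 − 31 = 249 left.
December 1913 has 31 days: 249 − 31 = 218 left.
November 1913 has 30 days: 218 − 30 = 188 left.
October 1913 has 31 days: 188 − 31 = 157 left.
September 1913 has 30 days: 157 − 30 = 127 left.
August 1913 has 31 days: 127 − 31 = 96 left.
July 1913 has 31 days: 96 − 31 = 65 left.
June 1913 has 30 days: 65 − 30 = 35 left.
May 1913 has 31 days: 35 − 31 = 4 left.
April 1913 has 30 days; 30 − 4 = 26 → April 26, 1913.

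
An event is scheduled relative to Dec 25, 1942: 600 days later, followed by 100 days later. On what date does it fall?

Adding 600 days from December 25, 1942:
December has 31 days, so 31 − 25 = 6 days remain after December 25, 1942; 600 − 6 = 594 left.
January 1943 has 31 days: 594 − 31 = 563 left.
February 1943 has 28 days (1943 is not a leap year): 563 − 28 = 535 left.
March 1943 has 31 days: 535 − 31 = 504 left.
April 1943 has 30 days: 504 − 30 = 474 left.
May 1943 has 31 days: 474 − 31 = 443 left.
June 1943 has 30 days: 443 − 30 = 413 left.
July 1943 has 31 days: 413 − 31 = 382 left.
August 1943 has 31 days: 382 − 31 = 351 left.
September 1943 has 30 days: 351 − 30 = 321 left.
October 1943 has 31 days: 321 − 31 = 290 left.
November 1943 has 30 days: 290 − 30 = 260 left.
December 1943 has 31 days: 260 − 31 = 229 left.
January 1944 has 31 days: 229 − 31 = 198 left.
February 1944 has 29 days (1944 is a leap year): 198 − 29 = 169 left.
March 1944 has 31 days: 169 − 31 = 138 left.
April 1944 has 30 days: 138 − 30 = 108 left.
May 1944 has 31 days: 108 − 31 = 77 left.
June 1944 has 30 days: 77 − 30 = 47 left.
July 1944 has 31 days: 47 − 31 = 16 left.
16 days into August 1944 → August 16, 1944.
Advancing 100 days from August 16, 1944:
August has 31 days, so 31 − 16 = 15 days remain after August 16, 1944; 100 − 15 = 85 left.
September 1944 has 30 days: 85 − 30 = 55 left.
October 1944 has 31 days: 55 − 31 = 24 left.
24 days into November 1944 → November 24, 1944.

November 24, 1944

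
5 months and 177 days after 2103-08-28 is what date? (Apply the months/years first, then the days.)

July 23, 2104

Adding 5 months and 177 days from August 28, 2103: first the month/year part, then the days.
month 8 + 5 = 13, which is month 1 of year 2104 → January 2104.
Day 28 is valid in January, giving January 28, 2104.
Now add 177 days from January 28, 2104.
January has 31 days, so 31 − 28 = 3 days remain after January 28, 2104; 177 − 3 = 174 left.
February 2104 has 29 days (2104 is a leap year): 174 − 29 = 145 left.
March 2104 has 31 days: 145 − 31 = 114 left.
April 2104 has 30 days: 114 − 30 = 84 left.
May 2104 has 31 days: 84 − 31 = 53 left.
June 2104 has 30 days: 53 − 30 = 23 left.
23 days into July 2104 → July 23, 2104.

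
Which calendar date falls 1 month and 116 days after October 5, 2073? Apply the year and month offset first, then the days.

March 1, 2074

Advancing 1 month and 116 days from October 5, 2073: first the month/year part, then the days.
month 10 + 1 = 11 → November 2073.
Day 5 is valid in November, giving November 5, 2073.
Now add 116 days from November 5, 2073.
November has 30 days, so 30 − 5 = 25 days remain after November 5, 2073; 116 − 25 = 91 left.
December 2073 has 31 days: 91 − 31 = 60 left.
January 2074 has 31 days: 60 − 31 = 29 left.
February 2074 has 28 days (2074 is not a leap year): 29 − 28 = 1 left.
1 day into March 2074 → March 1, 2074.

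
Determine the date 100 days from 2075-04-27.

Counting forward 100 days from April 27, 2075.
April has 30 days, so 30 − 27 = 3 days remain after April 27, 2075; 100 − 3 = 97 left.
May 2075 has 31 days: 97 − 31 = 66 left.
June 2075 has 30 days: 66 − 30 = 36 left.
July 2075 has 31 days: 36 − 31 = 5 left.
5 days into August 2075 → August 5, 2075.

August 5, 2075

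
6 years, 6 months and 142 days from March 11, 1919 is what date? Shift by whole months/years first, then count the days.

January 31, 1926

Counting forward 6 years, 6 months and 142 days from March 11, 1919: first the month/year part, then the days.
+6 years → 1925; month 3 + 6 = 9 → September 1925.
Day 11 is valid in September, giving September 11, 1925.
Now add 142 days from September 11, 1925.
September has 30 days, so 30 − 11 = 19 days remain after September 11, 1925; 142 − 19 = 123 left.
October 1925 has 31 days: 123 − 31 = 92 left.
November 1925 has 30 days: 92 − 30 = 62 left.
December 1925 has 31 days: 62 − 31 = 31 left.
31 days into January 1926 → January 31, 1926.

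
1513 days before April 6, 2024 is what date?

February 14, 2020

Subtracting 1513 days from April 6, 2024.
Going back 6 days from April 6, 2024 reaches the end of the previous month; 1513 − 6 = 1507 left.
March 2024 has 31 days: 1507 − 31 = 1476 left.
February 2024 has 29 days (2024 is a leap year): 1476 − 29 = 1447 left.
January 2024 has 31 days: 1447 − 31 = 1416 left.
December 2023 has 31 days: 1416 − 31 = 1385 left.
November 2023 has 30 days: 1385 − 30 = 1355 left.
October 2023 has 31 days: 1355 − 31 = 1324 left.
September 2023 has 30 days: 1324 − 30 = 1294 left.
August 2023 has 31 days: 1294 − 31 = 1263 left.
July 2023 has 31 days: 1263 − 31 = 1232 left.
June 2023 has 30 days: 1232 − 30 = 1202 left.
May 2023 has 31 days: 1202 − 31 = 1171 left.
April 2023 has 30 days: 1171 − 30 = 1141 left.
March 2023 has 31 days: 1141 − 31 = 1110 left.
February 2023 has 28 days (2023 is not a leap year): 1110 − 28 = 1082 left.
January 2023 has 31 days: 1082 − 31 = 1051 left.
December 2022 has 31 days: 1051 − 31 = 1020 left.
November 2022 has 30 days: 1020 − 30 = 990 left.
October 2022 has 31 days: 990 − 31 = 959 left.
September 2022 has 30 days: 959 − 30 = 929 left.
August 2022 has 31 days: 929 − 31 = 898 left.
July 2022 has 31 days: 898 − 31 = 867 left.
June 2022 has 30 days: 867 − 30 = 837 left.
May 2022 has 31 days: 837 − 31 = 806 left.
April 2022 has 30 days: 806 − 30 = 776 left.
March 2022 has 31 days: 776 − 31 = 745 left.
February 2022 has 28 days (2022 is not a leap year): 745 − 28 = 717 left.
January 2022 has 31 days: 717 − 31 = 686 left.
December 2021 has 31 days: 686 − 31 = 655 left.
November 2021 has 30 days: 655 − 30 = 625 left.
October 2021 has 31 days: 625 − 31 = 594 left.
September 2021 has 30 days: 594 − 30 = 564 left.
August 2021 has 31 days: 564 − 31 = 533 left.
July 2021 has 31 days: 533 − 31 = 502 left.
June 2021 has 30 days: 502 − 30 = 472 left.
May 2021 has 31 days: 472 − 31 = 441 left.
April 2021 has 30 days: 441 − 30 = 411 left.
March 2021 has 31 days: 411 − 31 = 380 left.
February 2021 has 28 days (2021 is not a leap year): 380 − 28 = 352 left.
January 2021 has 31 days: 352 − 31 = 321 left.
December 2020 has 31 days: 321 − 31 = 290 left.
November 2020 has 30 days: 290 − 30 = 260 left.
October 2020 has 31 days: 260 − 31 = 229 left.
September 2020 has 30 days: 229 − 30 = 199 left.
August 2020 has 31 days: 199 − 31 = 168 left.
July 2020 has 31 days: 168 − 31 = 137 left.
June 2020 has 30 days: 137 − 30 = 107 left.
May 2020 has 31 days: 107 − 31 = 76 left.
April 2020 has 30 days: 76 − 30 = 46 left.
March 2020 has 31 days: 46 − 31 = 15 left.
February 2020 has 29 days; 29 − 15 = 14 → February 14, 2020.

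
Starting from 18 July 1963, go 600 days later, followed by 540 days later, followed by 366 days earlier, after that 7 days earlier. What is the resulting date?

Counting forward 600 days from July 18, 1963:
July has 31 days, so 31 − 18 = 13 days remain after July 18, 1963; 600 − 13 = 587 left.
August 1963 has 31 days: 587 − 31 = 556 left.
September 1963 has 30 days: 556 − 30 = 526 left.
October 1963 has 31 days: 526 − 31 = 495 left.
November 1963 has 30 days: 495 − 30 = 465 left.
December 1963 has 31 days: 465 − 31 = 434 left.
January 1964 has 31 days: 434 − 31 = 403 left.
February 1964 has 29 days (1964 is a leap year): 403 − 29 = 374 left.
March 1964 has 31 days: 374 − 31 = 343 left.
April 1964 has 30 days: 343 − 30 = 313 left.
May 1964 has 31 days: 313 − 31 = 282 left.
June 1964 has 30 days: 282 − 30 = 252 left.
July 1964 has 31 days: 252 − 31 = 221 left.
August 1964 has 31 days: 221 − 31 = 190 left.
September 1964 has 30 days: 190 − 30 = 160 left.
October 1964 has 31 days: 160 − 31 = 129 left.
November 1964 has 30 days: 129 − 30 = 99 left.
December 1964 has 31 days: 99 − 31 = 68 left.
January 1965 has 31 days: 68 − 31 = 37 left.
February 1965 has 28 days (1965 is not a leap year): 37 − 28 = 9 left.
9 days into March 1965 → March 9, 1965.
Adding 540 days from March 9, 1965:
March has 31 days, so 31 − 9 = 22 days remain after March 9, 1965; 540 − 22 = 518 left.
April 1965 has 30 days: 518 − 30 = 488 left.
May 1965 has 31 days: 488 − 31 = 457 left.
June 1965 has 30 days: 457 − 30 = 427 left.
July 1965 has 31 days: 427 − 31 = 396 left.
August 1965 has 31 days: 396 − 31 = 365 left.
September 1965 has 30 days: 365 − 30 = 335 left.
October 1965 has 31 days: 335 − 31 = 304 left.
November 1965 has 30 days: 304 − 30 = 274 left.
December 1965 has 31 days: 274 − 31 = 243 left.
January 1966 has 31 days: 243 − 31 = 212 left.
February 1966 has 28 days (1966 is not a leap year): 212 − 28 = 184 left.
March 1966 has 31 days: 184 − 31 = 153 left.
April 1966 has 30 days: 153 − 30 = 123 left.
May 1966 has 31 days: 123 − 31 = 92 left.
June 1966 has 30 days: 92 − 30 = 62 left.
July 1966 has 31 days: 62 − 31 = 31 left.
31 days into August 1966 → August 31, 1966.
Subtracting 366 days from August 31, 1966:
Going back 31 days from August 31, 1966 reaches the end of the previous month; 366 − 31 = 335 left.
July 1966 has 31 days: 335 − 31 = 304 left.
June 1966 has 30 days: 304 − 30 = 274 left.
May 1966 has 31 days: 274 − 31 = 243 left.
April 1966 has 30 days: 243 − 30 = 213 left.
March 1966 has 31 days: 213 − 31 = 182 left.
February 1966 has 28 days (1966 is not a leap year): 182 − 28 = 154 left.
January 1966 has 31 days: 154 − 31 = 123 left.
December 1965 has 31 days: 123 − 31 = 92 left.
November 1965 has 30 days: 92 − 30 = 62 left.
October 1965 has 31 days: 62 − 31 = 31 left.
September 1965 has 30 days: 31 − 30 = 1 left.
August 1965 has 31 days; 31 − 1 = 30 → August 30, 1965.
Counting back 7 days from August 30, 1965:
30 − 7 = 23, still in August 1965.

August 23, 1965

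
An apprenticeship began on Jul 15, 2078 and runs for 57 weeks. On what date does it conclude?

Adding 57 weeks = 399 days from July 15, 2078.
July has 31 days, so 31 − 15 = 16 days remain after July 15, 2078; 399 − 16 = 383 left.
August 2078 has 31 days: 383 − 31 = 352 left.
September 2078 has 30 days: 352 − 30 = 322 left.
October 2078 has 31 days: 322 − 31 = 291 left.
November 2078 has 30 days: 291 − 30 = 261 left.
December 2078 has 31 days: 261 − 31 = 230 left.
January 2079 has 31 days: 230 − 31 = 199 left.
February 2079 has 28 days (2079 is not a leap year): 199 − 28 = 171 left.
March 2079 has 31 days: 171 − 31 = 140 left.
April 2079 has 30 days: 140 − 30 = 110 left.
May 2079 has 31 days: 110 − 31 = 79 left.
June 2079 has 30 days: 79 − 30 = 49 left.
July 2079 has 31 days: 49 − 31 = 18 left.
18 days into August 2079 → August 18, 2079.

August 18, 2079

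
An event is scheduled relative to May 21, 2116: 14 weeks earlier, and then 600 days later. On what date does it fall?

October 5, 2117

Subtracting 14 weeks (= 98 days) from May 21, 2116:
Going back 21 days from May 21, 2116 reaches the end of the previous month; 98 − 21 = 77 left.
April 2116 has 30 days: 77 − 30 = 47 left.
March 2116 has 31 days: 47 − 31 = 16 left.
February 2116 has 29 days; 29 − 16 = 13 → February 13, 2116.
Counting forward 600 days from February 13, 2116:
February has 29 days, so 29 − 13 = 16 days remain after February 13, 2116; 600 − 16 = 584 left.
March 2116 has 31 days: 584 − 31 = 553 left.
April 2116 has 30 days: 553 − 30 = 523 left.
May 2116 has 31 days: 523 − 31 = 492 left.
June 2116 has 30 days: 492 − 30 = 462 left.
July 2116 has 31 days: 462 − 31 = 431 left.
August 2116 has 31 days: 431 − 31 = 400 left.
September 2116 has 30 days: 400 − 30 = 370 left.
October 2116 has 31 days: 370 − 31 = 339 left.
November 2116 has 30 days: 339 − 30 = 309 left.
December 2116 has 31 days: 309 − 31 = 278 left.
January 2117 has 31 days: 278 − 31 = 247 left.
February 2117 has 28 days (2117 is not a leap year): 247 − 28 = 219 left.
March 2117 has 31 days: 219 − 31 = 188 left.
April 2117 has 30 days: 188 − 30 = 158 left.
May 2117 has 31 days: 158 − 31 = 127 left.
June 2117 has 30 days: 127 − 30 = 97 left.
July 2117 has 31 days: 97 − 31 = 66 left.
August 2117 has 31 days: 66 − 31 = 35 left.
September 2117 has 30 days: 35 − 30 = 5 left.
5 days into October 2117 → October 5, 2117.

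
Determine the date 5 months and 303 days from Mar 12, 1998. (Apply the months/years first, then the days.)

Counting forward 5 months and 303 days from March 12, 1998: first the month/year part, then the days.
month 3 + 5 = 8 → August 1998.
Day 12 is valid in August, giving August 12, 1998.
Now add 303 days from August 12, 1998.
August has 31 days, so 31 − 12 = 19 days remain after August 12, 1998; 303 − 19 = 284 left.
September 1998 has 30 days: 284 − 30 = 254 left.
October 1998 has 31 days: 254 − 31 = 223 left.
November 1998 has 30 days: 223 − 30 = 193 left.
December 1998 has 31 days: 193 − 31 = 162 left.
January 1999 has 31 days: 162 − 31 = 131 left.
February 1999 has 28 days (1999 is not a leap year): 131 − 28 = 103 left.
March 1999 has 31 days: 103 − 31 = 72 left.
April 1999 has 30 days: 72 − 30 = 42 left.
May 1999 has 31 days: 42 − 31 = 11 left.
11 days into June 1999 → June 11, 1999.

June 11, 1999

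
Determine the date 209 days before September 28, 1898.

Subtracting 209 days from September 28, 1898.
Going back 28 days from September 28, 1898 reaches the end of the previous month; 209 − 28 = 181 left.
August 1898 has 31 days: 181 − 31 = 150 left.
July 1898 has 31 days: 150 − 31 = 119 left.
June 1898 has 30 days: 119 − 30 = 89 left.
May 1898 has 31 days: 89 − 31 = 58 left.
April 1898 has 30 days: 58 − 30 = 28 left.
March 1898 has 31 days; 31 − 28 = 3 → March 3, 1898.

March 3, 1898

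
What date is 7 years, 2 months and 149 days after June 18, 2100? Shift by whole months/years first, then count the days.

Adding 7 years, 2 months and 149 days from June 18, 2100: first the month/year part, then the days.
+7 years → 2107; month 6 + 2 = 8 → August 2107.
Day 18 is valid in August, giving August 18, 2107.
Now add 149 days from August 18, 2107.
August has 31 days, so 31 − 18 = 13 days remain after August 18, 2107; 149 − 13 = 136 left.
September 2107 has 30 days: 136 − 30 = 106 left.
October 2107 has 31 days: 106 − 31 = 75 left.
November 2107 has 30 days: 75 − 30 = 45 left.
December 2107 has 31 days: 45 − 31 = 14 left.
14 days into January 2108 → January 14, 2108.

January 14, 2108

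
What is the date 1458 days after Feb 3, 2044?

Advancing 1458 days from February 3, 2044.
February has 29 days, so 29 − 3 = 26 days remain after February 3, 2044; 1458 − 26 = 1432 left.
March 2044 has 31 days: 1432 − 31 = 1401 left.
April 2044 has 30 days: 1401 − 30 = 1371 left.
May 2044 has 31 days: 1371 − 31 = 1340 left.
June 2044 has 30 days: 1340 − 30 = 1310 left.
July 2044 has 31 days: 1310 − 31 = 1279 left.
August 2044 has 31 days: 1279 − 31 = 1248 left.
September 2044 has 30 days: 1248 − 30 = 1218 left.
October 2044 has 31 days: 1218 − 31 = 1187 left.
November 2044 has 30 days: 1187 − 30 = 1157 left.
December 2044 has 31 days: 1157 − 31 = 1126 left.
January 2045 has 31 days: 1126 − 31 = 1095 left.
February 2045 has 28 days (2045 is not a leap year): 1095 − 28 = 1067 left.
March 2045 has 31 days: 1067 − 31 = 1036 left.
April 2045 has 30 days: 1036 − 30 = 1006 left.
May 2045 has 31 days: 1006 − 31 = 975 left.
June 2045 has 30 days: 975 − 30 = 945 left.
July 2045 has 31 days: 945 − 31 = 914 left.
August 2045 has 31 days: 914 − 31 = 883 left.
September 2045 has 30 days: 883 − 30 = 853 left.
October 2045 has 31 days: 853 − 31 = 822 left.
November 2045 has 30 days: 822 − 30 = 792 left.
December 2045 has 31 days: 792 − 31 = 761 left.
January 2046 has 31 days: 761 − 31 = 730 left.
February 2046 has 28 days (2046 is not a leap year): 730 − 28 = 702 left.
March 2046 has 31 days: 702 − 31 = 671 left.
April 2046 has 30 days: 671 − 30 = 641 left.
May 2046 has 31 days: 641 − 31 = 610 left.
June 2046 has 30 days: 610 − 30 = 580 left.
July 2046 has 31 days: 580 − 31 = 549 left.
August 2046 has 31 days: 549 − 31 = 518 left.
September 2046 has 30 days: 518 − 30 = 488 left.
October 2046 has 31 days: 488 − 31 = 457 left.
November 2046 has 30 days: 457 − 30 = 427 left.
December 2046 has 31 days: 427 − 31 = 396 left.
January 2047 has 31 days: 396 − 31 = 365 left.
February 2047 has 28 days (2047 is not a leap year): 365 − 28 = 337 left.
March 2047 has 31 days: 337 − 31 = 306 left.
April 2047 has 30 days: 306 − 30 = 276 left.
May 2047 has 31 days: 276 − 31 = 245 left.
June 2047 has 30 days: 245 − 30 = 215 left.
July 2047 has 31 days: 215 − 31 = 184 left.
August 2047 has 31 days: 184 − 31 = 153 left.
September 2047 has 30 days: 153 − 30 = 123 left.
October 2047 has 31 days: 123 − 31 = 92 left.
November 2047 has 30 days: 92 − 30 = 62 left.
December 2047 has 31 days: 62 − 31 = 31 left.
31 days into January 2048 → January 31, 2048.

January 31, 2048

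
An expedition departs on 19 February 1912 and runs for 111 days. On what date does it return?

Adding 111 days from February 19, 1912.
February has 29 days, so 29 − 19 = 10 days remain after February 19, 1912; 111 − 10 = 101 left.
March 1912 has 31 days: 101 − 31 = 70 left.
April 1912 has 30 days: 70 − 30 = 40 left.
May 1912 has 31 days: 40 − 31 = 9 left.
9 days into June 1912 → June 9, 1912.

June 9, 1912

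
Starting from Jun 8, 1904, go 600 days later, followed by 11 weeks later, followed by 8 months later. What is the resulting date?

December 16, 1906

Adding 600 days from June 8, 1904:
June has 30 days, so 30 − 8 = 22 days remain after June 8, 1904; 600 − 22 = 578 left.
July 1904 has 31 days: 578 − 31 = 547 left.
August 1904 has 31 days: 547 − 31 = 516 left.
September 1904 has 30 days: 516 − 30 = 486 left.
October 1904 has 31 days: 486 − 31 = 455 left.
November 1904 has 30 days: 455 − 30 = 425 left.
December 1904 has 31 days: 425 − 31 = 394 left.
January 1905 has 31 days: 394 − 31 = 363 left.
February 1905 has 28 days (1905 is not a leap year): 363 − 28 = 335 left.
March 1905 has 31 days: 335 − 31 = 304 left.
April 1905 has 30 days: 304 − 30 = 274 left.
May 1905 has 31 days: 274 − 31 = 243 left.
June 1905 has 30 days: 243 − 30 = 213 left.
July 1905 has 31 days: 213 − 31 = 182 left.
August 1905 has 31 days: 182 − 31 = 151 left.
September 1905 has 30 days: 151 − 30 = 121 left.
October 1905 has 31 days: 121 − 31 = 90 left.
November 1905 has 30 days: 90 − 30 = 60 left.
December 1905 has 31 days: 60 − 31 = 29 left.
29 days into January 1906 → January 29, 1906.
Counting forward 11 weeks (= 77 days) from January 29, 1906:
January has 31 days, so 31 − 29 = 2 days remain after January 29, 1906; 77 − 2 = 75 left.
February 1906 has 28 days (1906 is not a leap year): 75 − 28 = 47 left.
March 1906 has 31 days: 47 − 31 = 16 left.
16 days into April 1906 → April 16, 1906.
Advancing 8 months from April 16, 1906:
month 4 + 8 = 12 → December 1906.
Day 16 is valid in December, giving December 16, 1906.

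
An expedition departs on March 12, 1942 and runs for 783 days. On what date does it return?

Counting forward 783 days from March 12, 1942.
March has 31 days, so 31 − 12 = 19 days remain after March 12, 1942; 783 − 19 = 764 left.
April 1942 has 30 days: 764 − 30 = 734 left.
May 1942 has 31 days: 734 − 31 = 703 left.
June 1942 has 30 days: 703 − 30 = 673 left.
July 1942 has 31 days: 673 − 31 = 642 left.
August 1942 has 31 days: 642 − 31 = 611 left.
September 1942 has 30 days: 611 − 30 = 581 left.
October 1942 has 31 days: 581 − 31 = 550 left.
November 1942 has 30 days: 550 − 30 = 520 left.
December 1942 has 31 days: 520 − 31 = 489 left.
January 1943 has 31 days: 489 − 31 = 458 left.
February 1943 has 28 days (1943 is not a leap year): 458 − 28 = 430 left.
March 1943 has 31 days: 430 − 31 = 399 left.
April 1943 has 30 days: 399 − 30 = 369 left.
May 1943 has 31 days: 369 − 31 = 338 left.
June 1943 has 30 days: 338 − 30 = 308 left.
July 1943 has 31 days: 308 − 31 = 277 left.
August 1943 has 31 days: 277 − 31 = 246 left.
September 1943 has 30 days: 246 − 30 = 216 left.
October 1943 has 31 days: 216 − 31 = 185 left.
November 1943 has 30 days: 185 − 30 = 155 left.
December 1943 has 31 days: 155 − 31 = 124 left.
January 1944 has 31 days: 124 − 31 = 93 left.
February 1944 has 29 days (1944 is a leap year): 93 − 29 = 64 left.
March 1944 has 31 days: 64 − 31 = 33 left.
April 1944 has 30 days: 33 − 30 = 3 left.
3 days into May 1944 → May 3, 1944.

May 3, 1944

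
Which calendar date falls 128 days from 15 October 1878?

Counting forward 128 days from October 15, 1878.
October has 31 days, so 31 − 15 = 16 days remain after October 15, 1878; 128 − 16 = 112 left.
November 1878 has 30 days: 112 − 30 = 82 left.
December 1878 has 31 days: 82 − 31 = 51 left.
January 1879 has 31 days: 51 − 31 = 20 left.
20 days into February 1879 → February 20, 1879.

February 20, 1879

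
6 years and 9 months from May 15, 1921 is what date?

Counting forward 6 years and 9 months from May 15, 1921.
+6 years → 1927; month 5 + 9 = 14, which is month 2 of year 1928 → February 1928.
Day 15 is valid in February, giving February 15, 1928.

February 15, 1928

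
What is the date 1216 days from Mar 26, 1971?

Counting forward 1216 days from March 26, 1971.
March has 31 days, so 31 − 26 = 5 days remain after March 26, 1971; 1216 − 5 = 1211 left.
April 1971 has 30 days: 1211 − 30 = 1181 left.
May 1971 has 31 days: 1181 − 31 = 1150 left.
June 1971 has 30 days: 1150 − 30 = 1120 left.
July 1971 has 31 days: 1120 − 31 = 1089 left.
August 1971 has 31 days: 1089 − 31 = 1058 left.
September 1971 has 30 days: 1058 − 30 = 1028 left.
October 1971 has 31 days: 1028 − 31 = 997 left.
November 1971 has 30 days: 997 − 30 = 967 left.
December 1971 has 31 days: 967 − 31 = 936 left.
January 1972 has 31 days: 936 − 31 = 905 left.
February 1972 has 29 days (1972 is a leap year): 905 − 29 = 876 left.
March 1972 has 31 days: 876 − 31 = 845 left.
April 1972 has 30 days: 845 − 30 = 815 left.
May 1972 has 31 days: 815 − 31 = 784 left.
June 1972 has 30 days: 784 − 30 = 754 left.
July 1972 has 31 days: 754 − 31 = 723 left.
August 1972 has 31 days: 723 − 31 = 692 left.
September 1972 has 30 days: 692 − 30 = 662 left.
October 1972 has 31 days: 662 − 31 = 631 left.
November 1972 has 30 days: 631 − 30 = 601 left.
December 1972 has 31 days: 601 − 31 = 570 left.
January 1973 has 31 days: 570 − 31 = 539 left.
February 1973 has 28 days (1973 is not a leap year): 539 − 28 = 511 left.
March 1973 has 31 days: 511 − 31 = 480 left.
April 1973 has 30 days: 480 − 30 = 450 left.
May 1973 has 31 days: 450 − 31 = 419 left.
June 1973 has 30 days: 419 − 30 = 389 left.
July 1973 has 31 days: 389 − 31 = 358 left.
August 1973 has 31 days: 358 − 31 = 327 left.
September 1973 has 30 days: 327 − 30 = 297 left.
October 1973 has 31 days: 297 − 31 = 266 left.
November 1973 has 30 days: 266 − 30 = 236 left.
December 1973 has 31 days: 236 − 31 = 205 left.
January 1974 has 31 days: 205 − 31 = 174 left.
February 1974 has 28 days (1974 is not a leap year): 174 − 28 = 146 left.
March 1974 has 31 days: 146 − 31 = 115 left.
April 1974 has 30 days: 115 − 30 = 85 left.
May 1974 has 31 days: 85 − 31 = 54 left.
June 1974 has 30 days: 54 − 30 = 24 left.
24 days into July 1974 → July 24, 1974.

July 24, 1974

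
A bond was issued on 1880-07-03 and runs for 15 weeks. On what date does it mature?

October 16, 1880

Adding 15 weeks = 105 days from July 3, 1880.
July has 31 days, so 31 − 3 = 28 days remain after July 3, 1880; 105 − 28 = 77 left.
August 1880 has 31 days: 77 − 31 = 46 left.
September 1880 has 30 days: 46 − 30 = 16 left.
16 days into October 1880 → October 16, 1880.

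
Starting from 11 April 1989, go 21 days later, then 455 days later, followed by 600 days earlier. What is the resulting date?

December 8, 1988

Advancing 21 days from April 11, 1989:
April has 30 days, so 30 − 11 = 19 days remain after April 11, 1989; 21 − 19 = 2 left.
2 days into May 1989 → May 2, 1989.
Advancing 455 days from May 2, 1989:
May has 31 days, so 31 − 2 = 29 days remain after May 2, 1989; 455 − 29 = 426 left.
June 1989 has 30 days: 426 − 30 = 396 left.
July 1989 has 31 days: 396 − 31 = 365 left.
August 1989 has 31 days: 365 − 31 = 334 left.
September 1989 has 30 days: 334 − 30 = 304 left.
October 1989 has 31 days: 304 − 31 = 273 left.
November 1989 has 30 days: 273 − 30 = 243 left.
December 1989 has 31 days: 243 − 31 = 212 left.
January 1990 has 31 days: 212 − 31 = 181 left.
February 1990 has 28 days (1990 is not a leap year): 181 − 28 = 153 left.
March 1990 has 31 days: 153 − 31 = 122 left.
April 1990 has 30 days: 122 − 30 = 92 left.
May 1990 has 31 days: 92 − 31 = 61 left.
June 1990 has 30 days: 61 − 30 = 31 left.
31 days into July 1990 → July 31, 1990.
Going back 600 days from July 31, 1990:
Going back 31 days from July 31, 1990 reaches the end of the previous month; 600 − 31 = 569 left.
June 1990 has 30 days: 569 − 30 = 539 left.
May 1990 has 31 days: 539 − 31 = 508 left.
April 1990 has 30 days: 508 − 30 = 478 left.
March 1990 has 31 days: 478 − 31 = 447 left.
February 1990 has 28 days (1990 is not a leap year): 447 − 28 = 419 left.
January 1990 has 31 days: 419 − 31 = 388 left.
December 1989 has 31 days: 388 − 31 = 357 left.
November 1989 has 30 days: 357 − 30 = 327 left.
October 1989 has 31 days: 327 − 31 = 296 left.
September 1989 has 30 days: 296 − 30 = 266 left.
August 1989 has 31 days: 266 − 31 = 235 left.
July 1989 has 31 days: 235 − 31 = 204 left.
June 1989 has 30 days: 204 − 30 = 174 left.
May 1989 has 31 days: 174 − 31 = 143 left.
April 1989 has 30 days: 143 − 30 = 113 left.
March 1989 has 31 days: 113 − 31 = 82 left.
February 1989 has 28 days (1989 is not a leap year): 82 − 28 = 54 left.
January 1989 has 31 days: 54 − 31 = 23 left.
December 1988 has 31 days; 31 − 23 = 8 → December 8, 1988.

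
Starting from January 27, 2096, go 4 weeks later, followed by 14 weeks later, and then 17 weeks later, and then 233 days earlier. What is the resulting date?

February 8, 2096

Counting forward 4 weeks (= 28 days) from January 27, 2096:
January has 31 days, so 31 − 27 = 4 days remain after January 27, 2096; 28 − 4 = 24 left.
24 days into February 2096 → February 24, 2096.
Counting forward 14 weeks (= 98 days) from February 24, 2096:
February has 29 days, so 29 − 24 = 5 days remain after February 24, 2096; 98 − 5 = 93 left.
March 2096 has 31 days: 93 − 31 = 62 left.
April 2096 has 30 days: 62 − 30 = 32 left.
May 2096 has 31 days: 32 − 31 = 1 left.
1 day into June 2096 → June 1, 2096.
Advancing 17 weeks (= 119 days) from June 1, 2096:
June has 30 days, so 30 − 1 = 29 days remain after June 1, 2096; 119 − 29 = 90 left.
July 2096 has 31 days: 90 − 31 = 59 left.
August 2096 has 31 days: 59 − 31 = 28 left.
28 days into September 2096 → September 28, 2096.
Subtracting 233 days from September 28, 2096:
Going back 28 days from September 28, 2096 reaches the end of the previous month; 233 − 28 = 205 left.
August 2096 has 31 days: 205 − 31 = 174 left.
July 2096 has 31 days: 174 − 31 = 143 left.
June 2096 has 30 days: 143 − 30 = 113 left.
May 2096 has 31 days: 113 − 31 = 82 left.
April 2096 has 30 days: 82 − 30 = 52 left.
March 2096 has 31 days: 52 − 31 = 21 left.
February 2096 has 29 days; 29 − 21 = 8 → February 8, 2096.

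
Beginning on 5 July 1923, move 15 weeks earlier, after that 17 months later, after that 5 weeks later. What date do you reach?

Counting back 15 weeks (= 105 days) from July 5, 1923:
Going back 5 days from July 5, 1923 reaches the end of the previous month; 105 − 5 = 100 left.
June 1923 has 30 days: 100 − 30 = 70 left.
May 1923 has 31 days: 70 − 31 = 39 left.
April 1923 has 30 days: 39 − 30 = 9 left.
March 1923 has 31 days; 31 − 9 = 22 → March 22, 1923.
Adding 17 months from March 22, 1923:
month 3 + 17 = 20, which is month 8 of year 1924 → August 1924.
Day 22 is valid in August, giving August 22, 1924.
Advancing 5 weeks (= 35 days) from August 22, 1924:
August has 31 days, so 31 − 22 = 9 days remain after August 22, 1924; 35 − 9 = 26 left.
26 days into September 1924 → September 26, 1924.

September 26, 1924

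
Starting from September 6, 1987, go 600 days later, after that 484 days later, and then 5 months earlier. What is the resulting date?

March 25, 1990

Counting forward 600 days from September 6, 1987:
September has 30 days, so 30 − 6 = 24 days remain after September 6, 1987; 600 − 24 = 576 left.
October 1987 has 31 days: 576 − 31 = 545 left.
November 1987 has 30 days: 545 − 30 = 515 left.
December 1987 has 31 days: 515 − 31 = 484 left.
January 1988 has 31 days: 484 − 31 = 453 left.
February 1988 has 29 days (1988 is a leap year): 453 − 29 = 424 left.
March 1988 has 31 days: 424 − 31 = 393 left.
April 1988 has 30 days: 393 − 30 = 363 left.
May 1988 has 31 days: 363 − 31 = 332 left.
June 1988 has 30 days: 332 − 30 = 302 left.
July 1988 has 31 days: 302 − 31 = 271 left.
August 1988 has 31 days: 271 − 31 = 240 left.
September 1988 has 30 days: 240 − 30 = 210 left.
October 1988 has 31 days: 210 − 31 = 179 left.
November 1988 has 30 days: 179 − 30 = 149 left.
December 1988 has 31 days: 149 − 31 = 118 left.
January 1989 has 31 days: 118 − 31 = 87 left.
February 1989 has 28 days (1989 is not a leap year): 87 − 28 = 59 left.
March 1989 has 31 days: 59 − 31 = 28 left.
28 days into April 1989 → April 28, 1989.
Adding 484 days from April 28, 1989:
April has 30 days, so 30 − 28 = 2 days remain after April 28, 1989; 484 − 2 = 482 left.
May 1989 has 31 days: 482 − 31 = 451 left.
June 1989 has 30 days: 451 − 30 = 421 left.
July 1989 has 31 days: 421 − 31 = 390 left.
August 1989 has 31 days: 390 − 31 = 359 left.
September 1989 has 30 days: 359 − 30 = 329 left.
October 1989 has 31 days: 329 − 31 = 298 left.
November 1989 has 30 days: 298 − 30 = 268 left.
December 1989 has 31 days: 268 − 31 = 237 left.
January 1990 has 31 days: 237 − 31 = 206 left.
February 1990 has 28 days (1990 is not a leap year): 206 − 28 = 178 left.
March 1990 has 31 days: 178 − 31 = 147 left.
April 1990 has 30 days: 147 − 30 = 117 left.
May 1990 has 31 days: 117 − 31 = 86 left.
June 1990 has 30 days: 86 − 30 = 56 left.
July 1990 has 31 days: 56 − 31 = 25 left.
25 days into August 1990 → August 25, 1990.
Going back 5 months from August 25, 1990:
month 8 − 5 = 3 → March 1990.
Day 25 is valid in March, giving March 25, 1990.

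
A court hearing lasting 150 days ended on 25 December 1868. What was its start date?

July 28, 1868

Going back 150 days from December 25, 1868.
Going back 25 days from December 25, 1868 reaches the end of the previous month; 150 − 25 = 125 left.
November 1868 has 30 days: 125 − 30 = 95 left.
October 1868 has 31 days: 95 − 31 = 64 left.
September 1868 has 30 days: 64 − 30 = 34 left.
August 1868 has 31 days: 34 − 31 = 3 left.
July 1868 has 31 days; 31 − 3 = 28 → July 28, 1868.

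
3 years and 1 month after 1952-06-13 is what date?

July 13, 1955

Adding 3 years and 1 month from June 13, 1952.
+3 years → 1955; month 6 + 1 = 7 → July 1955.
Day 13 is valid in July, giving July 13, 1955.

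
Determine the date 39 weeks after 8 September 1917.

Adding 39 weeks = 273 days from September 8, 1917.
September has 30 days, so 30 − 8 = 22 days remain after September 8, 1917; 273 − 22 = 251 left.
October 1917 has 31 days: 251 − 31 = 220 left.
November 1917 has 30 days: 220 − 30 = 190 left.
December 1917 has 31 days: 190 − 31 = 159 left.
January 1918 has 31 days: 159 − 31 = 128 left.
February 1918 has 28 days (1918 is not a leap year): 128 − 28 = 100 left.
March 1918 has 31 days: 100 − 31 = 69 left.
April 1918 has 30 days: 69 − 30 = 39 left.
May 1918 has 31 days: 39 − 31 = 8 left.
8 days into June 1918 → June 8, 1918.

June 8, 1918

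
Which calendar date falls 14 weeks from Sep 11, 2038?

December 18, 2038

Counting forward 14 weeks = 98 days from September 11, 2038.
September has 30 days, so 30 − 11 = 19 days remain after September 11, 2038; 98 − 19 = 79 left.
October 2038 has 31 days: 79 − 31 = 48 left.
November 2038 has 30 days: 48 − 30 = 18 left.
18 days into December 2038 → December 18, 2038.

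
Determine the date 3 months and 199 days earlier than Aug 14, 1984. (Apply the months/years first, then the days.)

October 28, 1983

Going back 3 months and 199 days from August 14, 1984: first the month/year part, then the days.
month 8 − 3 = 5 → May 1984.
Day 14 is valid in May, giving May 14, 1984.
Now subtract 199 days from May 14, 1984.
Going back 14 days from May 14, 1984 reaches the end of the previous month; 199 − 14 = 185 left.
April 1984 has 30 days: 185 − 30 = 155 left.
March 1984 has 31 days: 155 − 31 = 124 left.
February 1984 has 29 days (1984 is a leap year): 124 − 29 = 95 left.
January 1984 has 31 days: 95 − 31 = 64 left.
December 1983 has 31 days: 64 − 31 = 33 left.
November 1983 has 30 days: 33 − 30 = 3 left.
October 1983 has 31 days; 31 − 3 = 28 → October 28, 1983.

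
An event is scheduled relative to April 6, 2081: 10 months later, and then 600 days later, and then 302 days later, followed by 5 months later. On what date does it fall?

Counting forward 10 months from April 6, 2081:
month 4 + 10 = 14, which is month 2 of year 2082 → February 2082.
Day 6 is valid in February, giving February 6, 2082.
Advancing 600 days from February 6, 2082:
February has 28 days, so 28 − 6 = 22 days remain after February 6, 2082; 600 − 22 = 578 left.
March 2082 has 31 days: 578 − 31 = 547 left.
April 2082 has 30 days: 547 − 30 = 517 left.
May 2082 has 31 days: 517 − 31 = 486 left.
June 2082 has 30 days: 486 − 30 = 456 left.
July 2082 has 31 days: 456 − 31 = 425 left.
August 2082 has 31 days: 425 − 31 = 394 left.
September 2082 has 30 days: 394 − 30 = 364 left.
October 2082 has 31 days: 364 − 31 = 333 left.
November 2082 has 30 days: 333 − 30 = 303 left.
December 2082 has 31 days: 303 − 31 = 272 left.
January 2083 has 31 days: 272 − 31 = 241 left.
February 2083 has 28 days (2083 is not a leap year): 241 − 28 = 213 left.
March 2083 has 31 days: 213 − 31 = 182 left.
April 2083 has 30 days: 182 − 30 = 152 left.
May 2083 has 31 days: 152 − 31 = 121 left.
June 2083 has 30 days: 121 − 30 = 91 left.
July 2083 has 31 days: 91 − 31 = 60 left.
August 2083 has 31 days: 60 − 31 = 29 left.
29 days into September 2083 → September 29, 2083.
Adding 302 days from September 29, 2083:
September has 30 days, so 30 − 29 = 1 day remains after September 29, 2083; 302 − 1 = 301 left.
October 2083 has 31 days: 301 − 31 = 270 left.
November 2083 has 30 days: 270 − 30 = 240 left.
December 2083 has 31 days: 240 − 31 = 209 left.
January 2084 has 31 days: 209 − 31 = 178 left.
February 2084 has 29 days (2084 is a leap year): 178 − 29 = 149 left.
March 2084 has 31 days: 149 − 31 = 118 left.
April 2084 has 30 days: 118 − 30 = 88 left.
May 2084 has 31 days: 88 − 31 = 57 left.
June 2084 has 30 days: 57 − 30 = 27 left.
27 days into July 2084 → July 27, 2084.
Adding 5 months from July 27, 2084:
month 7 + 5 = 12 → December 2084.
Day 27 is valid in December, giving December 27, 2084.

December 27, 2084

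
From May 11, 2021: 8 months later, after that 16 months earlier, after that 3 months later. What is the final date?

Counting forward 8 months from May 11, 2021:
month 5 + 8 = 13, which is month 1 of year 2022 → January 2022.
Day 11 is valid in January, giving January 11, 2022.
Counting back 16 months from January 11, 2022:
month 1 − 16 = -15, which is month 9 of year 2020 → September 2020.
Day 11 is valid in September, giving September 11, 2020.
Adding 3 months from September 11, 2020:
month 9 + 3 = 12 → December 2020.
Day 11 is valid in December, giving December 11, 2020.

December 11, 2020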